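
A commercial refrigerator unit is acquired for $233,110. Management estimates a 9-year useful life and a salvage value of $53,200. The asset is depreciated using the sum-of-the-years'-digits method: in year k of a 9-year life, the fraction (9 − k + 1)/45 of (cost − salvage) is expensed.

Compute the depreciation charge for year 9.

$3,998

Depreciable base = $233,110 − $53,200 = $179,910.
Sum of the years' digits = 9+8+7+6+5+4+3+2+1 = 45.
Year 1: $179,910 × 9/45 = $35,982. Book value $197,128.
Year 2: $179,910 × 8/45 = $31,984. Book value $165,144.
Year 3: $179,910 × 7/45 = $27,986. Book value $137,158.
Year 4: $179,910 × 6/45 = $23,988. Book value $113,170.
Year 5: $179,910 × 5/45 = $19,990. Book value $93,180.
Year 6: $179,910 × 4/45 = $15,992. Book value $77,188.
Year 7: $179,910 × 3/45 = $11,994. Book value $65,194.
Year 8: $179,910 × 2/45 = $7,996. Book value $57,198.
Year 9: $179,910 × 1/45 = $3,998. Book value $53,200.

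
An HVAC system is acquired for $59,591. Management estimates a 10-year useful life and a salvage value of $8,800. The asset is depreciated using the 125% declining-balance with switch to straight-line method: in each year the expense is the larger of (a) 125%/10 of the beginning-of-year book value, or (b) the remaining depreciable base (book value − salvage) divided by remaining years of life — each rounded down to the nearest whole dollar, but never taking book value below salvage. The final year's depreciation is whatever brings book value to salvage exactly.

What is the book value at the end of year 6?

$26,214

Depreciable base = $59,591 − $8,800 = $50,791.
Year 1: DB = ⌊$59,591 × 125%/10⌋ = $7,448; SL = ⌊$50,791/10⌋ = $5,079 → take DB $7,448. Book value $52,143.
Year 2: DB = ⌊$52,143 × 125%/10⌋ = $6,517; SL = ⌊$43,343/9⌋ = $4,815 → take DB $6,517. Book value $45,626.
Year 3: DB = ⌊$45,626 × 125%/10⌋ = $5,703; SL = ⌊$36,826/8⌋ = $4,603 → take DB $5,703. Book value $39,923.
Year 4: DB = ⌊$39,923 × 125%/10⌋ = $4,990; SL = ⌊$31,123/7⌋ = $4,446 → take DB $4,990. Book value $34,933.
Year 5: DB = ⌊$34,933 × 125%/10⌋ = $4,366; SL = ⌊$26,133/6⌋ = $4,355 → take DB $4,366. Book value $30,567.
Year 6: DB = ⌊$30,567 × 125%/10⌋ = $3,820; SL = ⌊$21,767/5⌋ = $4,353 → take SL $4,353. Book value $26,214.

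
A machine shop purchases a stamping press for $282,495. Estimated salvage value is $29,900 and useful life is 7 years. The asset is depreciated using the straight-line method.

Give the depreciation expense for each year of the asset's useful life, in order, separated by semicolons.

$36,085; $36,085; $36,085; $36,085; $36,085; $36,085; $36,085

Depreciable base = $282,495 − $29,900 = $252,595.
Annual expense = $252,595 / 7 = $36,085.
End of year 1: book value $246,410.
End of year 2: book value $210,325.
End of year 3: book value $174,240.
End of year 4: book value $138,155.
End of year 5: book value $102,070.
End of year 6: book value $65,985.
End of year 7: book value $29,900.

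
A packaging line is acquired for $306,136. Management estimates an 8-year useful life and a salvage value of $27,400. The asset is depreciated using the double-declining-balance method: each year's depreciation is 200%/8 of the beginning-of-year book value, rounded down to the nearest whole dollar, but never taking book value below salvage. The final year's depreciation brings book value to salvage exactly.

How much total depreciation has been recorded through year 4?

$209,272

Depreciable base = $306,136 − $27,400 = $278,736.
Year 1: ⌊$306,136 × 200%/8⌋ = $76,534. Book value $229,602.
Year 2: ⌊$229,602 × 200%/8⌋ = $57,400. Book value $172,202.
Year 3: ⌊$172,202 × 200%/8⌋ = $43,050. Book value $129,152.
Year 4: ⌊$129,152 × 200%/8⌋ = $32,288. Book value $96,864.
Accumulated through year 4 = $306,136 − $96,864 = $209,272.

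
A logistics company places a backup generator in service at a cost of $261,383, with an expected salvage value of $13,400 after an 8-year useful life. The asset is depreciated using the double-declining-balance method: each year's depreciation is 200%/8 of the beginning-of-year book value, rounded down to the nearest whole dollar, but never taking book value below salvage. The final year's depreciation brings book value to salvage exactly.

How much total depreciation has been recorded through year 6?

$214,862

Depreciable base = $261,383 − $13,400 = $247,983.
Year 1: ⌊$261,383 × 200%/8⌋ = $65,345. Book value $196,038.
Year 2: ⌊$196,038 × 200%/8⌋ = $49,009. Book value $147,029.
Year 3: ⌊$147,029 × 200%/8⌋ = $36,757. Book value $110,272.
Year 4: ⌊$110,272 × 200%/8⌋ = $27,568. Book value $82,704.
Year 5: ⌊$82,704 × 200%/8⌋ = $20,676. Book value $62,028.
Year 6: ⌊$62,028 × 200%/8⌋ = $15,507. Book value $46,521.
Accumulated through year 6 = $261,383 − $46,521 = $214,862.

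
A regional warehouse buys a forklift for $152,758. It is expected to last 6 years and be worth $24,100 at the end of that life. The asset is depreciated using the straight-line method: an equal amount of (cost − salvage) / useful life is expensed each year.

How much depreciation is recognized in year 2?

$21,443

Depreciable base = $152,758 − $24,100 = $128,658.
Annual expense = $128,658 / 6 = $21,443.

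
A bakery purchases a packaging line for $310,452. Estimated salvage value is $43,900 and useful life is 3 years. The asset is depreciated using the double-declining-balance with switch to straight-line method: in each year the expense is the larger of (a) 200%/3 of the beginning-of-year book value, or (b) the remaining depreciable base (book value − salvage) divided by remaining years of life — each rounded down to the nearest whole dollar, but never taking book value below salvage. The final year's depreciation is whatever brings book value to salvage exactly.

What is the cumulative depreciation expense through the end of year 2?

$266,552

Depreciable base = $310,452 − $43,900 = $266,552.
Year 1: DB = ⌊$310,452 × 200%/3⌋ = $206,968; SL = ⌊$266,552/3⌋ = $88,850 → take DB $206,968. Book value $103,484.
Year 2: DB = ⌊$103,484 × 200%/3⌋ = $68,989; SL = ⌊$59,584/2⌋ = $29,792 → take DB $68,989, capped at $59,584. Book value $43,900.
Accumulated through year 2 = $310,452 − $43,900 = $266,552.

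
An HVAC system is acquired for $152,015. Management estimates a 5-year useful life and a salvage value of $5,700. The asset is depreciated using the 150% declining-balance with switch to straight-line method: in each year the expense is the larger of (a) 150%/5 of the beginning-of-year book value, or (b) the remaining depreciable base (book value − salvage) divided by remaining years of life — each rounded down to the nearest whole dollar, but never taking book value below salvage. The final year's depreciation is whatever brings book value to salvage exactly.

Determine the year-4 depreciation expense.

$22,929

Depreciable base = $152,015 − $5,700 = $146,315.
Year 1: DB = ⌊$152,015 × 150%/5⌋ = $45,604; SL = ⌊$146,315/5⌋ = $29,263 → take DB $45,604. Book value $106,411.
Year 2: DB = ⌊$106,411 × 150%/5⌋ = $31,923; SL = ⌊$100,711/4⌋ = $25,177 → take DB $31,923. Book value $74,488.
Year 3: DB = ⌊$74,488 × 150%/5⌋ = $22,346; SL = ⌊$68,788/3⌋ = $22,929 → take SL $22,929. Book value $51,559.
Year 4: DB = ⌊$51,559 × 150%/5⌋ = $15,467; SL = ⌊$45,859/2⌋ = $22,929 → take SL $22,929. Book value $28,630.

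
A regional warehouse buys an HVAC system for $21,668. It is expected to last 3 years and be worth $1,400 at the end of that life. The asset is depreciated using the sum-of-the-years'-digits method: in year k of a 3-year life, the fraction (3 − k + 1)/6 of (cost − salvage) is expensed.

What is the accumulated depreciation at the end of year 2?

$16,890

Depreciable base = $21,668 − $1,400 = $20,268.
Sum of the years' digits = 3+2+1 = 6.
Year 1: $20,268 × 3/6 = $10,134. Book value $11,534.
Year 2: $20,268 × 2/6 = $6,756. Book value $4,778.
Accumulated through year 2 = $21,668 − $4,778 = $16,890.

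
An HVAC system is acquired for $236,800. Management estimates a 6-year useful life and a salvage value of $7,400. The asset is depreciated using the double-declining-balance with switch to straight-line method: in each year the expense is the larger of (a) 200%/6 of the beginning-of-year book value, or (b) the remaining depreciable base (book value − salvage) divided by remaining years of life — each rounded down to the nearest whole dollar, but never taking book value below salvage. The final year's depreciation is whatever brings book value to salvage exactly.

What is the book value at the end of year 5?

Depreciable base = $236,800 − $7,400 = $229,400.
Year 1: DB = ⌊$236,800 × 200%/6⌋ = $78,933; SL = ⌊$229,400/6⌋ = $38,233 → take DB $78,933. Book value $157,867.
Year 2: DB = ⌊$157,867 × 200%/6⌋ = $52,622; SL = ⌊$150,467/5⌋ = $30,093 → take DB $52,622. Book value $105,245.
Year 3: DB = ⌊$105,245 × 200%/6⌋ = $35,081; SL = ⌊$97,845/4⌋ = $24,461 → take DB $35,081. Book value $70,164.
Year 4: DB = ⌊$70,164 × 200%/6⌋ = $23,388; SL = ⌊$62,764/3⌋ = $20,921 → take DB $23,388. Book value $46,776.
Year 5: DB = ⌊$46,776 × 200%/6⌋ = $15,592; SL = ⌊$39,376/2⌋ = $19,688 → take SL $19,688. Book value $27,088.

$27,088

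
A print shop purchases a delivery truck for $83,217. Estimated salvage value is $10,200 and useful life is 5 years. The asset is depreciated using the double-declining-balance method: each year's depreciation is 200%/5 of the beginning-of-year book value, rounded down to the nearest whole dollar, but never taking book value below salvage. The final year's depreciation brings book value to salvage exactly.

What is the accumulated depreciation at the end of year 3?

$65,241

Depreciable base = $83,217 − $10,200 = $73,017.
Year 1: ⌊$83,217 × 200%/5⌋ = $33,286. Book value $49,931.
Year 2: ⌊$49,931 × 200%/5⌋ = $19,972. Book value $29,959.
Year 3: ⌊$29,959 × 200%/5⌋ = $11,983. Book value $17,976.
Accumulated through year 3 = $83,217 − $17,976 = $65,241.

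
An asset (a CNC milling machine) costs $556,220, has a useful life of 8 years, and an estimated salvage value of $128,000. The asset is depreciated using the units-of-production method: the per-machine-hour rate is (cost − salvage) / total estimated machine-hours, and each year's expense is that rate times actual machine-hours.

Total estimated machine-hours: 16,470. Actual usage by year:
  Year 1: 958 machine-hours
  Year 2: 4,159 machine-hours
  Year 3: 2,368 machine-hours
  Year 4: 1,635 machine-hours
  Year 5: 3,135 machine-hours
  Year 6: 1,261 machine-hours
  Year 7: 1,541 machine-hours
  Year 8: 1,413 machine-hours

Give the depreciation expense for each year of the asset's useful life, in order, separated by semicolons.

$24,908; $108,134; $61,568; $42,510; $81,510; $32,786; $40,066; $36,738

Depreciable base = $556,220 − $128,000 = $428,220.
Rate = $428,220 / 16,470 machine-hours = $26 per machine-hour.
Year 1: 958 × $26 = $24,908. Book value $531,312.
Year 2: 4,159 × $26 = $108,134. Book value $423,178.
Year 3: 2,368 × $26 = $61,568. Book value $361,610.
Year 4: 1,635 × $26 = $42,510. Book value $319,100.
Year 5: 3,135 × $26 = $81,510. Book value $237,590.
Year 6: 1,261 × $26 = $32,786. Book value $204,804.
Year 7: 1,541 × $26 = $40,066. Book value $164,738.
Year 8: 1,413 × $26 = $36,738. Book value $128,000.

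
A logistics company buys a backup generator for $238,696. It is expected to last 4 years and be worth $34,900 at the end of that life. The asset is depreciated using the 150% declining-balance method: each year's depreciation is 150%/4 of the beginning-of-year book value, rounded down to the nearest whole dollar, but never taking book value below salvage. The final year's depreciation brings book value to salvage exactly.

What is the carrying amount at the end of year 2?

Depreciable base = $238,696 − $34,900 = $203,796.
Year 1: ⌊$238,696 × 150%/4⌋ = $89,511. Book value $149,185.
Year 2: ⌊$149,185 × 150%/4⌋ = $55,944. Book value $93,241.

$93,241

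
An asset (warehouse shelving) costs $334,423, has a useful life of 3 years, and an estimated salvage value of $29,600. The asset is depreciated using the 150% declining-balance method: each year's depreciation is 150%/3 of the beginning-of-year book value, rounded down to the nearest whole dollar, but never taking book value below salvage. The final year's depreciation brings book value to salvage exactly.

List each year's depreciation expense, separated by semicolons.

$167,211; $83,606; $54,006

Depreciable base = $334,423 − $29,600 = $304,823.
Year 1: ⌊$334,423 × 150%/3⌋ = $167,211. Book value $167,212.
Year 2: ⌊$167,212 × 150%/3⌋ = $83,606. Book value $83,606.
Year 3 (final): $83,606 − $29,600 = $54,006. Book value $29,600.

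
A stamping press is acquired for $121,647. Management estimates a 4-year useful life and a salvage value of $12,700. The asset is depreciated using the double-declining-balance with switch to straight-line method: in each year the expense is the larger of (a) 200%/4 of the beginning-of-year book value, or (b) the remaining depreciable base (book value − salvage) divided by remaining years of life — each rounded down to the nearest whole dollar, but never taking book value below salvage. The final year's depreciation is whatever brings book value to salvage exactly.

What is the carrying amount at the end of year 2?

$30,412

Depreciable base = $121,647 − $12,700 = $108,947.
Year 1: DB = ⌊$121,647 × 200%/4⌋ = $60,823; SL = ⌊$108,947/4⌋ = $27,236 → take DB $60,823. Book value $60,824.
Year 2: DB = ⌊$60,824 × 200%/4⌋ = $30,412; SL = ⌊$48,124/3⌋ = $16,041 → take DB $30,412. Book value $30,412.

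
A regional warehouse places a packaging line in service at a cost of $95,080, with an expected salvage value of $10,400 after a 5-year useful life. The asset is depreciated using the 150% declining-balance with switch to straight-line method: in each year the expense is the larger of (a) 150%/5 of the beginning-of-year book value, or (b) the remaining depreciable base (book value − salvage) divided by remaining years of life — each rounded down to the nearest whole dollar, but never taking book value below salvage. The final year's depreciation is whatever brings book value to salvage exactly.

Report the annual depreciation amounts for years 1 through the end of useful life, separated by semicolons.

$28,524; $19,966; $13,977; $11,106; $11,107

Depreciable base = $95,080 − $10,400 = $84,680.
Year 1: DB = ⌊$95,080 × 150%/5⌋ = $28,524; SL = ⌊$84,680/5⌋ = $16,936 → take DB $28,524. Book value $66,556.
Year 2: DB = ⌊$66,556 × 150%/5⌋ = $19,966; SL = ⌊$56,156/4⌋ = $14,039 → take DB $19,966. Book value $46,590.
Year 3: DB = ⌊$46,590 × 150%/5⌋ = $13,977; SL = ⌊$36,190/3⌋ = $12,063 → take DB $13,977. Book value $32,613.
Year 4: DB = ⌊$32,613 × 150%/5⌋ = $9,783; SL = ⌊$22,213/2⌋ = $11,106 → take SL $11,106. Book value $21,507.
Year 5 (final): $21,507 − $10,400 = $11,107. Book value $10,400.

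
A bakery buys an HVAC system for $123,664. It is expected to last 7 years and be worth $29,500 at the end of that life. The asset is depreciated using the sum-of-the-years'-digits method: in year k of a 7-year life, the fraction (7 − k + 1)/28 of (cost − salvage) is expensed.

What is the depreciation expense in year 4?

$13,452

Depreciable base = $123,664 − $29,500 = $94,164.
Sum of the years' digits = 7+6+5+4+3+2+1 = 28.
Year 1: $94,164 × 7/28 = $23,541. Book value $100,123.
Year 2: $94,164 × 6/28 = $20,178. Book value $79,945.
Year 3: $94,164 × 5/28 = $16,815. Book value $63,130.
Year 4: $94,164 × 4/28 = $13,452. Book value $49,678.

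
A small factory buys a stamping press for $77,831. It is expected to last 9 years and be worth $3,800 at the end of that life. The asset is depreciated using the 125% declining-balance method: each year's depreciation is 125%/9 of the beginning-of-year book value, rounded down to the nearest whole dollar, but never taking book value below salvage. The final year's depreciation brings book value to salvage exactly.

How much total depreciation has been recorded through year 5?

Depreciable base = $77,831 − $3,800 = $74,031.
Year 1: ⌊$77,831 × 125%/9⌋ = $10,809. Book value $67,022.
Year 2: ⌊$67,022 × 125%/9⌋ = $9,308. Book value $57,714.
Year 3: ⌊$57,714 × 125%/9⌋ = $8,015. Book value $49,699.
Year 4: ⌊$49,699 × 125%/9⌋ = $6,902. Book value $42,797.
Year 5: ⌊$42,797 × 125%/9⌋ = $5,944. Book value $36,853.
Accumulated through year 5 = $77,831 − $36,853 = $40,978.

$40,978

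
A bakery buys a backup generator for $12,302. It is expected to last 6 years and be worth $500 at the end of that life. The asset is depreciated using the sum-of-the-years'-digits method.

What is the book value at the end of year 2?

Depreciable base = $12,302 − $500 = $11,802.
Sum of the years' digits = 6+5+4+3+2+1 = 21.
Year 1: $11,802 × 6/21 = $3,372. Book value $8,930.
Year 2: $11,802 × 5/21 = $2,810. Book value $6,120.

$6,120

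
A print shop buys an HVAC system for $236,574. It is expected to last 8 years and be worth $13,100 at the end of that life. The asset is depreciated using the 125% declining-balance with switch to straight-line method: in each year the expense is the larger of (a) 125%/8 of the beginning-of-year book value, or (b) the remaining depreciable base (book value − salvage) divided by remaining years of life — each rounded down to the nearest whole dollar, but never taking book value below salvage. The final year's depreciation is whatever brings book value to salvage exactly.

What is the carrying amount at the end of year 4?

Depreciable base = $236,574 − $13,100 = $223,474.
Year 1: DB = ⌊$236,574 × 125%/8⌋ = $36,964; SL = ⌊$223,474/8⌋ = $27,934 → take DB $36,964. Book value $199,610.
Year 2: DB = ⌊$199,610 × 125%/8⌋ = $31,189; SL = ⌊$186,510/7⌋ = $26,644 → take DB $31,189. Book value $168,421.
Year 3: DB = ⌊$168,421 × 125%/8⌋ = $26,315; SL = ⌊$155,321/6⌋ = $25,886 → take DB $26,315. Book value $142,106.
Year 4: DB = ⌊$142,106 × 125%/8⌋ = $22,204; SL = ⌊$129,006/5⌋ = $25,801 → take SL $25,801. Book value $116,305.

$116,305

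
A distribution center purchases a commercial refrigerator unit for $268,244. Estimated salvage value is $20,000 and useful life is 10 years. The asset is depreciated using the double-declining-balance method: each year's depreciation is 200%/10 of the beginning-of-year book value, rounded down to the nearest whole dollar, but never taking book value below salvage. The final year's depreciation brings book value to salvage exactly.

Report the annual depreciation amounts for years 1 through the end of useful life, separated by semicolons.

Depreciable base = $268,244 − $20,000 = $248,244.
Year 1: ⌊$268,244 × 200%/10⌋ = $53,648. Book value $214,596.
Year 2: ⌊$214,596 × 200%/10⌋ = $42,919. Book value $171,677.
Year 3: ⌊$171,677 × 200%/10⌋ = $34,335. Book value $137,342.
Year 4: ⌊$137,342 × 200%/10⌋ = $27,468. Book value $109,874.
Year 5: ⌊$109,874 × 200%/10⌋ = $21,974. Book value $87,900.
Year 6: ⌊$87,900 × 200%/10⌋ = $17,580. Book value $70,320.
Year 7: ⌊$70,320 × 200%/10⌋ = $14,064. Book value $56,256.
Year 8: ⌊$56,256 × 200%/10⌋ = $11,251. Book value $45,005.
Year 9: ⌊$45,005 × 200%/10⌋ = $9,001. Book value $36,004.
Year 10 (final): $36,004 − $20,000 = $16,004. Book value $20,000.

$53,648; $42,919; $34,335; $27,468; $21,974; $17,580; $14,064; $11,251; $9,001; $16,004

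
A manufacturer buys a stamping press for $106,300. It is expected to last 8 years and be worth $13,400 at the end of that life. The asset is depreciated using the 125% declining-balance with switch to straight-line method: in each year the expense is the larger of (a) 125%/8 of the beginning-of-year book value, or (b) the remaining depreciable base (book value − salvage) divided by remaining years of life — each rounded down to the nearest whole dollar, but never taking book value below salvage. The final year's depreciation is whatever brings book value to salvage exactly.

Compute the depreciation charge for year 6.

Depreciable base = $106,300 − $13,400 = $92,900.
Year 1: DB = ⌊$106,300 × 125%/8⌋ = $16,609; SL = ⌊$92,900/8⌋ = $11,612 → take DB $16,609. Book value $89,691.
Year 2: DB = ⌊$89,691 × 125%/8⌋ = $14,014; SL = ⌊$76,291/7⌋ = $10,898 → take DB $14,014. Book value $75,677.
Year 3: DB = ⌊$75,677 × 125%/8⌋ = $11,824; SL = ⌊$62,277/6⌋ = $10,379 → take DB $11,824. Book value $63,853.
Year 4: DB = ⌊$63,853 × 125%/8⌋ = $9,977; SL = ⌊$50,453/5⌋ = $10,090 → take SL $10,090. Book value $53,763.
Year 5: DB = ⌊$53,763 × 125%/8⌋ = $8,400; SL = ⌊$40,363/4⌋ = $10,090 → take SL $10,090. Book value $43,673.
Year 6: DB = ⌊$43,673 × 125%/8⌋ = $6,823; SL = ⌊$30,273/3⌋ = $10,091 → take SL $10,091. Book value $33,582.

$10,091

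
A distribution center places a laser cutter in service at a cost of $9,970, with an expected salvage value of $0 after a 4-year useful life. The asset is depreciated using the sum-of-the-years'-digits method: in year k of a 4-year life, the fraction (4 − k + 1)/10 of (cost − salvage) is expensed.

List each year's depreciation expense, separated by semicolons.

$3,988; $2,991; $1,994; $997

Depreciable base = $9,970 − $0 = $9,970.
Sum of the years' digits = 4+3+2+1 = 10.
Year 1: $9,970 × 4/10 = $3,988. Book value $5,982.
Year 2: $9,970 × 3/10 = $2,991. Book value $2,991.
Year 3: $9,970 × 2/10 = $1,994. Book value $997.
Year 4: $9,970 × 1/10 = $997. Book value $0.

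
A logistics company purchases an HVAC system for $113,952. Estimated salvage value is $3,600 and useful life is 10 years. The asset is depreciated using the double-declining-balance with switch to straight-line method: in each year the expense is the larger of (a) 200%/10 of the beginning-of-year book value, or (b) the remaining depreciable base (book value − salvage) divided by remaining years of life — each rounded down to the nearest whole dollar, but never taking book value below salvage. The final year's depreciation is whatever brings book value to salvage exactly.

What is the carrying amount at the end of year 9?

$10,169

Depreciable base = $113,952 − $3,600 = $110,352.
Year 1: DB = ⌊$113,952 × 200%/10⌋ = $22,790; SL = ⌊$110,352/10⌋ = $11,035 → take DB $22,790. Book value $91,162.
Year 2: DB = ⌊$91,162 × 200%/10⌋ = $18,232; SL = ⌊$87,562/9⌋ = $9,729 → take DB $18,232. Book value $72,930.
Year 3: DB = ⌊$72,930 × 200%/10⌋ = $14,586; SL = ⌊$69,330/8⌋ = $8,666 → take DB $14,586. Book value $58,344.
Year 4: DB = ⌊$58,344 × 200%/10⌋ = $11,668; SL = ⌊$54,744/7⌋ = $7,820 → take DB $11,668. Book value $46,676.
Year 5: DB = ⌊$46,676 × 200%/10⌋ = $9,335; SL = ⌊$43,076/6⌋ = $7,179 → take DB $9,335. Book value $37,341.
Year 6: DB = ⌊$37,341 × 200%/10⌋ = $7,468; SL = ⌊$33,741/5⌋ = $6,748 → take DB $7,468. Book value $29,873.
Year 7: DB = ⌊$29,873 × 200%/10⌋ = $5,974; SL = ⌊$26,273/4⌋ = $6,568 → take SL $6,568. Book value $23,305.
Year 8: DB = ⌊$23,305 × 200%/10⌋ = $4,661; SL = ⌊$19,705/3⌋ = $6,568 → take SL $6,568. Book value $16,737.
Year 9: DB = ⌊$16,737 × 200%/10⌋ = $3,347; SL = ⌊$13,137/2⌋ = $6,568 → take SL $6,568. Book value $10,169.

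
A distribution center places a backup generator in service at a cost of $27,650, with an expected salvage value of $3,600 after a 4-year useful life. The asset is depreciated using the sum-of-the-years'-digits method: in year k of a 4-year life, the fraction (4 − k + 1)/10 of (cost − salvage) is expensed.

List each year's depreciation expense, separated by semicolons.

$9,620; $7,215; $4,810; $2,405

Depreciable base = $27,650 − $3,600 = $24,050.
Sum of the years' digits = 4+3+2+1 = 10.
Year 1: $24,050 × 4/10 = $9,620. Book value $18,030.
Year 2: $24,050 × 3/10 = $7,215. Book value $10,815.
Year 3: $24,050 × 2/10 = $4,810. Book value $6,005.
Year 4: $24,050 × 1/10 = $2,405. Book value $3,600.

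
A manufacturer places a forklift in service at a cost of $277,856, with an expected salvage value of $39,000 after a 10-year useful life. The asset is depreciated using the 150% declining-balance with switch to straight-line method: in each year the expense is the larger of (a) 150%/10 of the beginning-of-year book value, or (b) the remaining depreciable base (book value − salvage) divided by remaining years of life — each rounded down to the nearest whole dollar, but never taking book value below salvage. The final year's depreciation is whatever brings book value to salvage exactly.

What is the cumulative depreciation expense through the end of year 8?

$205,958

Depreciable base = $277,856 − $39,000 = $238,856.
Year 1: DB = ⌊$277,856 × 150%/10⌋ = $41,678; SL = ⌊$238,856/10⌋ = $23,885 → take DB $41,678. Book value $236,178.
Year 2: DB = ⌊$236,178 × 150%/10⌋ = $35,426; SL = ⌊$197,178/9⌋ = $21,908 → take DB $35,426. Book value $200,752.
Year 3: DB = ⌊$200,752 × 150%/10⌋ = $30,112; SL = ⌊$161,752/8⌋ = $20,219 → take DB $30,112. Book value $170,640.
Year 4: DB = ⌊$170,640 × 150%/10⌋ = $25,596; SL = ⌊$131,640/7⌋ = $18,805 → take DB $25,596. Book value $145,044.
Year 5: DB = ⌊$145,044 × 150%/10⌋ = $21,756; SL = ⌊$106,044/6⌋ = $17,674 → take DB $21,756. Book value $123,288.
Year 6: DB = ⌊$123,288 × 150%/10⌋ = $18,493; SL = ⌊$84,288/5⌋ = $16,857 → take DB $18,493. Book value $104,795.
Year 7: DB = ⌊$104,795 × 150%/10⌋ = $15,719; SL = ⌊$65,795/4⌋ = $16,448 → take SL $16,448. Book value $88,347.
Year 8: DB = ⌊$88,347 × 150%/10⌋ = $13,252; SL = ⌊$49,347/3⌋ = $16,449 → take SL $16,449. Book value $71,898.
Accumulated through year 8 = $277,856 − $71,898 = $205,958.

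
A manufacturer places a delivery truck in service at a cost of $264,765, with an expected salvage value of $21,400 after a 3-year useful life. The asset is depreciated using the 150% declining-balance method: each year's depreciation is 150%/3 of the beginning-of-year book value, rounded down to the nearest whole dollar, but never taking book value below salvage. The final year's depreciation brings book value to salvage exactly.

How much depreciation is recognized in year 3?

Depreciable base = $264,765 − $21,400 = $243,365.
Year 1: ⌊$264,765 × 150%/3⌋ = $132,382. Book value $132,383.
Year 2: ⌊$132,383 × 150%/3⌋ = $66,191. Book value $66,192.
Year 3 (final): $66,192 − $21,400 = $44,792. Book value $21,400.

$44,792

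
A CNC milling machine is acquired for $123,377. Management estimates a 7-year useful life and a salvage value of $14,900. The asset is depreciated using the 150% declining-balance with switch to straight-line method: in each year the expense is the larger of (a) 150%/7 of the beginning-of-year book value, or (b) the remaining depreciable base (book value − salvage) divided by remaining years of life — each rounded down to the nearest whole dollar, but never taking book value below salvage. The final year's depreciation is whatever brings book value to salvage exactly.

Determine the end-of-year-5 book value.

$36,316

Depreciable base = $123,377 − $14,900 = $108,477.
Year 1: DB = ⌊$123,377 × 150%/7⌋ = $26,437; SL = ⌊$108,477/7⌋ = $15,496 → take DB $26,437. Book value $96,940.
Year 2: DB = ⌊$96,940 × 150%/7⌋ = $20,772; SL = ⌊$82,040/6⌋ = $13,673 → take DB $20,772. Book value $76,168.
Year 3: DB = ⌊$76,168 × 150%/7⌋ = $16,321; SL = ⌊$61,268/5⌋ = $12,253 → take DB $16,321. Book value $59,847.
Year 4: DB = ⌊$59,847 × 150%/7⌋ = $12,824; SL = ⌊$44,947/4⌋ = $11,236 → take DB $12,824. Book value $47,023.
Year 5: DB = ⌊$47,023 × 150%/7⌋ = $10,076; SL = ⌊$32,123/3⌋ = $10,707 → take SL $10,707. Book value $36,316.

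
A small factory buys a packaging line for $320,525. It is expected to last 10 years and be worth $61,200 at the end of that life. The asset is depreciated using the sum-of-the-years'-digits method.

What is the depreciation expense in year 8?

$14,145

Depreciable base = $320,525 − $61,200 = $259,325.
Sum of the years' digits = 10+9+8+7+6+5+4+3+2+1 = 55.
Year 1: $259,325 × 10/55 = $47,150. Book value $273,375.
Year 2: $259,325 × 9/55 = $42,435. Book value $230,940.
Year 3: $259,325 × 8/55 = $37,720. Book value $193,220.
Year 4: $259,325 × 7/55 = $33,005. Book value $160,215.
Year 5: $259,325 × 6/55 = $28,290. Book value $131,925.
Year 6: $259,325 × 5/55 = $23,575. Book value $108,350.
Year 7: $259,325 × 4/55 = $18,860. Book value $89,490.
Year 8: $259,325 × 3/55 = $14,145. Book value $75,345.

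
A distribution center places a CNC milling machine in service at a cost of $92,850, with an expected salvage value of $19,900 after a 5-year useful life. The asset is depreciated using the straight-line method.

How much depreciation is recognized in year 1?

$14,590

Depreciable base = $92,850 − $19,900 = $72,950.
Annual expense = $72,950 / 5 = $14,590.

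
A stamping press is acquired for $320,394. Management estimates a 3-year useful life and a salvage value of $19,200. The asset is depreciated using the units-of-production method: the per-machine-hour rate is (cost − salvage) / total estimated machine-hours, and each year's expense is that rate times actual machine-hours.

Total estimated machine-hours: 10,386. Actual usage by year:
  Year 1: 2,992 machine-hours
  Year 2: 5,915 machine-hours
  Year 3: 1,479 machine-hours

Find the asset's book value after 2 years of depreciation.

$62,091

Depreciable base = $320,394 − $19,200 = $301,194.
Rate = $301,194 / 10,386 machine-hours = $29 per machine-hour.
Year 1: 2,992 × $29 = $86,768. Book value $233,626.
Year 2: 5,915 × $29 = $171,535. Book value $62,091.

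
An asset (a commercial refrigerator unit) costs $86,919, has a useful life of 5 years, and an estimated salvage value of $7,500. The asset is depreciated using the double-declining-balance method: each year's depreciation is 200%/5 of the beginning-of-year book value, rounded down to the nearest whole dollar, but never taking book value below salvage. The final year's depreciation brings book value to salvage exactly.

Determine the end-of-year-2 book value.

$31,292

Depreciable base = $86,919 − $7,500 = $79,419.
Year 1: ⌊$86,919 × 200%/5⌋ = $34,767. Book value $52,152.
Year 2: ⌊$52,152 × 200%/5⌋ = $20,860. Book value $31,292.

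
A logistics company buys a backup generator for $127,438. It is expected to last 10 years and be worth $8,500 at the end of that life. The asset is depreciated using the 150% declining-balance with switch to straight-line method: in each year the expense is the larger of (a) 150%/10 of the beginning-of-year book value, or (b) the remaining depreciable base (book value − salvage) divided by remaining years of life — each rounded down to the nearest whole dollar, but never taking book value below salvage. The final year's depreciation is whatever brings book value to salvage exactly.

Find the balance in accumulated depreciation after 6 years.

Depreciable base = $127,438 − $8,500 = $118,938.
Year 1: DB = ⌊$127,438 × 150%/10⌋ = $19,115; SL = ⌊$118,938/10⌋ = $11,893 → take DB $19,115. Book value $108,323.
Year 2: DB = ⌊$108,323 × 150%/10⌋ = $16,248; SL = ⌊$99,823/9⌋ = $11,091 → take DB $16,248. Book value $92,075.
Year 3: DB = ⌊$92,075 × 150%/10⌋ = $13,811; SL = ⌊$83,575/8⌋ = $10,446 → take DB $13,811. Book value $78,264.
Year 4: DB = ⌊$78,264 × 150%/10⌋ = $11,739; SL = ⌊$69,764/7⌋ = $9,966 → take DB $11,739. Book value $66,525.
Year 5: DB = ⌊$66,525 × 150%/10⌋ = $9,978; SL = ⌊$58,025/6⌋ = $9,670 → take DB $9,978. Book value $56,547.
Year 6: DB = ⌊$56,547 × 150%/10⌋ = $8,482; SL = ⌊$48,047/5⌋ = $9,609 → take SL $9,609. Book value $46,938.
Accumulated through year 6 = $127,438 − $46,938 = $80,500.

$80,500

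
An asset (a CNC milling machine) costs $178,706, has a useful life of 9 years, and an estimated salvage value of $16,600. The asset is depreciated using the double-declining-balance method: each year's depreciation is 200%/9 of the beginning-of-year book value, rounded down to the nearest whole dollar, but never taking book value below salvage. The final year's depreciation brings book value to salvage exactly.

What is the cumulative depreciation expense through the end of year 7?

Depreciable base = $178,706 − $16,600 = $162,106.
Year 1: ⌊$178,706 × 200%/9⌋ = $39,712. Book value $138,994.
Year 2: ⌊$138,994 × 200%/9⌋ = $30,887. Book value $108,107.
Year 3: ⌊$108,107 × 200%/9⌋ = $24,023. Book value $84,084.
Year 4: ⌊$84,084 × 200%/9⌋ = $18,685. Book value $65,399.
Year 5: ⌊$65,399 × 200%/9⌋ = $14,533. Book value $50,866.
Year 6: ⌊$50,866 × 200%/9⌋ = $11,303. Book value $39,563.
Year 7: ⌊$39,563 × 200%/9⌋ = $8,791. Book value $30,772.
Accumulated through year 7 = $178,706 − $30,772 = $147,934.

$147,934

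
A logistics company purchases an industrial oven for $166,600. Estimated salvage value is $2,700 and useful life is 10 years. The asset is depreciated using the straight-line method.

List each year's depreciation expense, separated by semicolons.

$16,390; $16,390; $16,390; $16,390; $16,390; $16,390; $16,390; $16,390; $16,390; $16,390

Depreciable base = $166,600 − $2,700 = $163,900.
Annual expense = $163,900 / 10 = $16,390.
End of year 1: book value $150,210.
End of year 2: book value $133,820.
End of year 3: book value $117,430.
End of year 4: book value $101,040.
End of year 5: book value $84,650.
End of year 6: book value $68,260.
End of year 7: book value $51,870.
End of year 8: book value $35,480.
End of year 9: book value $19,090.
End of year 10: book value $2,700.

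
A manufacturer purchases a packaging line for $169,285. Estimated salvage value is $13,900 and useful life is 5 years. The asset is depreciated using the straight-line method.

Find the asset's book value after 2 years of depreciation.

$107,131

Depreciable base = $169,285 − $13,900 = $155,385.
Annual expense = $155,385 / 5 = $31,077.
End of year 1: book value $138,208.
End of year 2: book value $107,131.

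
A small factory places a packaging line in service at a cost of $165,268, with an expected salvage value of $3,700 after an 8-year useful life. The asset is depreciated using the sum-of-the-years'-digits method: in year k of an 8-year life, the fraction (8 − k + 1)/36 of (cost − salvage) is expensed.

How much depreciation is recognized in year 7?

$8,976

Depreciable base = $165,268 − $3,700 = $161,568.
Sum of the years' digits = 8+7+6+5+4+3+2+1 = 36.
Year 1: $161,568 × 8/36 = $35,904. Book value $129,364.
Year 2: $161,568 × 7/36 = $31,416. Book value $97,948.
Year 3: $161,568 × 6/36 = $26,928. Book value $71,020.
Year 4: $161,568 × 5/36 = $22,440. Book value $48,580.
Year 5: $161,568 × 4/36 = $17,952. Book value $30,628.
Year 6: $161,568 × 3/36 = $13,464. Book value $17,164.
Year 7: $161,568 × 2/36 = $8,976. Book value $8,188.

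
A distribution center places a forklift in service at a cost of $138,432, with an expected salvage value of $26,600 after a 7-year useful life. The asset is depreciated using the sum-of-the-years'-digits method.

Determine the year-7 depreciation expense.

Depreciable base = $138,432 − $26,600 = $111,832.
Sum of the years' digits = 7+6+5+4+3+2+1 = 28.
Year 1: $111,832 × 7/28 = $27,958. Book value $110,474.
Year 2: $111,832 × 6/28 = $23,964. Book value $86,510.
Year 3: $111,832 × 5/28 = $19,970. Book value $66,540.
Year 4: $111,832 × 4/28 = $15,976. Book value $50,564.
Year 5: $111,832 × 3/28 = $11,982. Book value $38,582.
Year 6: $111,832 × 2/28 = $7,988. Book value $30,594.
Year 7: $111,832 × 1/28 = $3,994. Book value $26,600.

$3,994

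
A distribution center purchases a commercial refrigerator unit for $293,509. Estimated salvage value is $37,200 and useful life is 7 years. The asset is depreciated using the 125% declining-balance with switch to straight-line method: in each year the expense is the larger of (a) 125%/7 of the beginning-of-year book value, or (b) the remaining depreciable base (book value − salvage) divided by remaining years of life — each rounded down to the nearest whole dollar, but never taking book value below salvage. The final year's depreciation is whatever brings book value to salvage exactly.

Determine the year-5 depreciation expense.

$31,370

Depreciable base = $293,509 − $37,200 = $256,309.
Year 1: DB = ⌊$293,509 × 125%/7⌋ = $52,412; SL = ⌊$256,309/7⌋ = $36,615 → take DB $52,412. Book value $241,097.
Year 2: DB = ⌊$241,097 × 125%/7⌋ = $43,053; SL = ⌊$203,897/6⌋ = $33,982 → take DB $43,053. Book value $198,044.
Year 3: DB = ⌊$198,044 × 125%/7⌋ = $35,365; SL = ⌊$160,844/5⌋ = $32,168 → take DB $35,365. Book value $162,679.
Year 4: DB = ⌊$162,679 × 125%/7⌋ = $29,049; SL = ⌊$125,479/4⌋ = $31,369 → take SL $31,369. Book value $131,310.
Year 5: DB = ⌊$131,310 × 125%/7⌋ = $23,448; SL = ⌊$94,110/3⌋ = $31,370 → take SL $31,370. Book value $99,940.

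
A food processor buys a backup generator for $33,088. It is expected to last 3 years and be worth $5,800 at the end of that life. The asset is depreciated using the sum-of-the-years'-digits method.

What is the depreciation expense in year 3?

$4,548

Depreciable base = $33,088 − $5,800 = $27,288.
Sum of the years' digits = 3+2+1 = 6.
Year 1: $27,288 × 3/6 = $13,644. Book value $19,444.
Year 2: $27,288 × 2/6 = $9,096. Book value $10,348.
Year 3: $27,288 × 1/6 = $4,548. Book value $5,800.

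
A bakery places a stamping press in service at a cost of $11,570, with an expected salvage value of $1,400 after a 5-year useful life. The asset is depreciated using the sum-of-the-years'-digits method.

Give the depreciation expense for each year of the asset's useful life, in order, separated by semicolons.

Depreciable base = $11,570 − $1,400 = $10,170.
Sum of the years' digits = 5+4+3+2+1 = 15.
Year 1: $10,170 × 5/15 = $3,390. Book value $8,180.
Year 2: $10,170 × 4/15 = $2,712. Book value $5,468.
Year 3: $10,170 × 3/15 = $2,034. Book value $3,434.
Year 4: $10,170 × 2/15 = $1,356. Book value $2,078.
Year 5: $10,170 × 1/15 = $678. Book value $1,400.

$3,390; $2,712; $2,034; $1,356; $678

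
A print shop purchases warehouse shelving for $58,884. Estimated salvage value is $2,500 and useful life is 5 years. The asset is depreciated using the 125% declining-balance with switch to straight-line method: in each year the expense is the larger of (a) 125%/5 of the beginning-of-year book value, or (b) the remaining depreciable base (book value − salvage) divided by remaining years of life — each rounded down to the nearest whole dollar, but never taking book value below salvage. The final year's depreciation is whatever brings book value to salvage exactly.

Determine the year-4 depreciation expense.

Depreciable base = $58,884 − $2,500 = $56,384.
Year 1: DB = ⌊$58,884 × 125%/5⌋ = $14,721; SL = ⌊$56,384/5⌋ = $11,276 → take DB $14,721. Book value $44,163.
Year 2: DB = ⌊$44,163 × 125%/5⌋ = $11,040; SL = ⌊$41,663/4⌋ = $10,415 → take DB $11,040. Book value $33,123.
Year 3: DB = ⌊$33,123 × 125%/5⌋ = $8,280; SL = ⌊$30,623/3⌋ = $10,207 → take SL $10,207. Book value $22,916.
Year 4: DB = ⌊$22,916 × 125%/5⌋ = $5,729; SL = ⌊$20,416/2⌋ = $10,208 → take SL $10,208. Book value $12,708.

$10,208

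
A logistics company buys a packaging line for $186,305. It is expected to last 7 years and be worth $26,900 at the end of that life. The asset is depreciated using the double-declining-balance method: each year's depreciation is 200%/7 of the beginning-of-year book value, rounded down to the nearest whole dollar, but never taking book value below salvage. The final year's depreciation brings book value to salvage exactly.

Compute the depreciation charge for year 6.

Depreciable base = $186,305 − $26,900 = $159,405.
Year 1: ⌊$186,305 × 200%/7⌋ = $53,230. Book value $133,075.
Year 2: ⌊$133,075 × 200%/7⌋ = $38,021. Book value $95,054.
Year 3: ⌊$95,054 × 200%/7⌋ = $27,158. Book value $67,896.
Year 4: ⌊$67,896 × 200%/7⌋ = $19,398. Book value $48,498.
Year 5: ⌊$48,498 × 200%/7⌋ = $13,856. Book value $34,642.
Year 6: ⌊$34,642 × 200%/7⌋ = $9,897, capped at $7,742. Book value $26,900.

$7,742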